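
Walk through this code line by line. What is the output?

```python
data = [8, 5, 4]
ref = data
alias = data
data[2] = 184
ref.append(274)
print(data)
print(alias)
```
[8, 5, 184, 274]
[8, 5, 184, 274]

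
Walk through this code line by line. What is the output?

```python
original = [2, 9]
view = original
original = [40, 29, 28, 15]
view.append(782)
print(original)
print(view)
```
[40, 29, 28, 15]
[2, 9, 782]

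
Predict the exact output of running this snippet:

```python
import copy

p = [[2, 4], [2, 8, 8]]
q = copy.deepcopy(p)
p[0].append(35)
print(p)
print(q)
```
[[2, 4, 35], [2, 8, 8]]
[[2, 4], [2, 8, 8]]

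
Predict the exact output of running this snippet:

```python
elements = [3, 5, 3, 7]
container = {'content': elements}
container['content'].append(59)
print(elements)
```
[3, 5, 3, 7, 59]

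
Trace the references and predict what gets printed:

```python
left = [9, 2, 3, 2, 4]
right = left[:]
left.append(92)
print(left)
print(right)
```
[9, 2, 3, 2, 4, 92]
[9, 2, 3, 2, 4]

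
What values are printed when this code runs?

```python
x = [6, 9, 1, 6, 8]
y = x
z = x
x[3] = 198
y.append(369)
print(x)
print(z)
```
[6, 9, 1, 198, 8, 369]
[6, 9, 1, 198, 8, 369]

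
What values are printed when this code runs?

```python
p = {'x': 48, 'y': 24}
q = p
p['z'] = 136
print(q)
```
{'x': 48, 'y': 24, 'z': 136}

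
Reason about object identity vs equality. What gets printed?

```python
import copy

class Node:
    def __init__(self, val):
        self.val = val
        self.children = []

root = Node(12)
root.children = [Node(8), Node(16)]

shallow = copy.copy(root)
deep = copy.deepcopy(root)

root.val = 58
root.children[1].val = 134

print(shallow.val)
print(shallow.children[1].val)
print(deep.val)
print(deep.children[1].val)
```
12
134
12
16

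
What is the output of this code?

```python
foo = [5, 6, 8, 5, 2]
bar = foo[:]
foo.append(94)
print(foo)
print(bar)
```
[5, 6, 8, 5, 2, 94]
[5, 6, 8, 5, 2]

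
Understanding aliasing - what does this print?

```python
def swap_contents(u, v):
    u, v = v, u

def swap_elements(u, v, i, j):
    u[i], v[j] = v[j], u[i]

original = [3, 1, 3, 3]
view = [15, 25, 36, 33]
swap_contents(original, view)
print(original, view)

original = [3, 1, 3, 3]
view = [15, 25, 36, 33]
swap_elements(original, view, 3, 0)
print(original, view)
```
[3, 1, 3, 3] [15, 25, 36, 33]
[3, 1, 3, 15] [3, 25, 36, 33]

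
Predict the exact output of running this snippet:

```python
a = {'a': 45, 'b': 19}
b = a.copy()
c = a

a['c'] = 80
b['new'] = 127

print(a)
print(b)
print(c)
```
{'a': 45, 'b': 19, 'c': 80}
{'a': 45, 'b': 19, 'new': 127}
{'a': 45, 'b': 19, 'c': 80}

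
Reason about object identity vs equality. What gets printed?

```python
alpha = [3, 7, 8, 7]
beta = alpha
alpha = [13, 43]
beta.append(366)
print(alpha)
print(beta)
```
[13, 43]
[3, 7, 8, 7, 366]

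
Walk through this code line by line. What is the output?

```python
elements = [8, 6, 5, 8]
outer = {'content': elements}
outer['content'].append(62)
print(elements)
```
[8, 6, 5, 8, 62]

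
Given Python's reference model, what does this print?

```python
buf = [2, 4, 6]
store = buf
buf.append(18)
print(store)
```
[2, 4, 6, 18]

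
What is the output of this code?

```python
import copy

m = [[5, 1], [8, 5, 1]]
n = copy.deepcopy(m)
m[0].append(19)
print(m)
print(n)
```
[[5, 1, 19], [8, 5, 1]]
[[5, 1], [8, 5, 1]]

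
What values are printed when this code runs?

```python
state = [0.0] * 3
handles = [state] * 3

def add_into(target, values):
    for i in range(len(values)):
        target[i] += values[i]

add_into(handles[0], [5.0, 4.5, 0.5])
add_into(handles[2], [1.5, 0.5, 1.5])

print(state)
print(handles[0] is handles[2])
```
[6.5, 5.0, 2.0]
True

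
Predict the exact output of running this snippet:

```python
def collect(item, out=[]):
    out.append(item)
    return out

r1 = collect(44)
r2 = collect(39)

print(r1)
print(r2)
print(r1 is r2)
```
[44, 39]
[44, 39]
True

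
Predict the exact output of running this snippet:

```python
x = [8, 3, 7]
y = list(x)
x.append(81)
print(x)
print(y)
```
[8, 3, 7, 81]
[8, 3, 7]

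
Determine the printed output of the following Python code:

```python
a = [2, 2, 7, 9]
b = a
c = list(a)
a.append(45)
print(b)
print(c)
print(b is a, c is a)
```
[2, 2, 7, 9, 45]
[2, 2, 7, 9]
True False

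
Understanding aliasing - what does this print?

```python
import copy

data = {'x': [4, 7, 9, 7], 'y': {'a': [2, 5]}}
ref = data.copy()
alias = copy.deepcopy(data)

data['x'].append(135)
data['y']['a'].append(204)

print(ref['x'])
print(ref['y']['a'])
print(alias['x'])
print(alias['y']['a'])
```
[4, 7, 9, 7, 135]
[2, 5, 204]
[4, 7, 9, 7]
[2, 5]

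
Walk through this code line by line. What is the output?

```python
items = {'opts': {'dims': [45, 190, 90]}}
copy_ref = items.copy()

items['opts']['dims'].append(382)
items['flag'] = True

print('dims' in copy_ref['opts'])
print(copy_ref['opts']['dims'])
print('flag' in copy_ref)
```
True
[45, 190, 90, 382]
False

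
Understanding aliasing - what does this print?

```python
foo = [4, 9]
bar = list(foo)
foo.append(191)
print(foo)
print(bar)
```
[4, 9, 191]
[4, 9]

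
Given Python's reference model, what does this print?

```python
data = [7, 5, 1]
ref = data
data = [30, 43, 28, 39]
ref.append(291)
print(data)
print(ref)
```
[30, 43, 28, 39]
[7, 5, 1, 291]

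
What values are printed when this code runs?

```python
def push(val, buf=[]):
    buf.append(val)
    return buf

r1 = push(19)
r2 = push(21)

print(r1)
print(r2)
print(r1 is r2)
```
[19, 21]
[19, 21]
True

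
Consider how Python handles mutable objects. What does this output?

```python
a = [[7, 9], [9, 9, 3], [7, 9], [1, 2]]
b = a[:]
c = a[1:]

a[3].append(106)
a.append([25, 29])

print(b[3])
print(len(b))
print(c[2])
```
[1, 2, 106]
4
[1, 2, 106]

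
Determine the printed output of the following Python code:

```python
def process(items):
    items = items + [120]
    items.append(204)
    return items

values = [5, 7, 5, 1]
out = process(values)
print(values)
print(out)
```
[5, 7, 5, 1]
[5, 7, 5, 1, 120, 204]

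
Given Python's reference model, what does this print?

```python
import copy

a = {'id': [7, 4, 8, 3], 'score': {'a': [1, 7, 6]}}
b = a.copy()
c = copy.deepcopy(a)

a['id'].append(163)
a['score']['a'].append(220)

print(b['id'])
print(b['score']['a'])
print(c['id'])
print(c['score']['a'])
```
[7, 4, 8, 3, 163]
[1, 7, 6, 220]
[7, 4, 8, 3]
[1, 7, 6]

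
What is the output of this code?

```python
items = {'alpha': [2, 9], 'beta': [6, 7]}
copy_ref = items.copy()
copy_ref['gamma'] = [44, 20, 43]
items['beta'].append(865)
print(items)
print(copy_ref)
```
{'alpha': [2, 9], 'beta': [6, 7, 865]}
{'alpha': [2, 9], 'beta': [6, 7, 865], 'gamma': [44, 20, 43]}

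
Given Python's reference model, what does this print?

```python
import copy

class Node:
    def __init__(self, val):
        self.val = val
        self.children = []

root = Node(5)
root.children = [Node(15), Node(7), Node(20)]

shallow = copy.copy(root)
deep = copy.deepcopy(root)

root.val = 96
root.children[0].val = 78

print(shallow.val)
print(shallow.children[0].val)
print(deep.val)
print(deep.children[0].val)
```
5
78
5
15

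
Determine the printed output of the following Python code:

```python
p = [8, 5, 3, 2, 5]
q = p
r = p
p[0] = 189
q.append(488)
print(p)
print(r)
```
[189, 5, 3, 2, 5, 488]
[189, 5, 3, 2, 5, 488]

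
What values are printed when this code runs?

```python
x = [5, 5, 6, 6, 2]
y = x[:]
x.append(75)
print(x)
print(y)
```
[5, 5, 6, 6, 2, 75]
[5, 5, 6, 6, 2]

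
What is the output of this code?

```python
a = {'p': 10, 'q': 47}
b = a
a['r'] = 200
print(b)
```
{'p': 10, 'q': 47, 'r': 200}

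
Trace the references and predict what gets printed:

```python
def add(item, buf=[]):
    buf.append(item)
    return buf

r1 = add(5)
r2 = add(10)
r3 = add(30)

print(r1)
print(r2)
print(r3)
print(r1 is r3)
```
[5, 10, 30]
[5, 10, 30]
[5, 10, 30]
True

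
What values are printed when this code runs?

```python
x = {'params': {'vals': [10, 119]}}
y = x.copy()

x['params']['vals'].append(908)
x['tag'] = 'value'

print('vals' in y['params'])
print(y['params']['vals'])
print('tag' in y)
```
True
[10, 119, 908]
False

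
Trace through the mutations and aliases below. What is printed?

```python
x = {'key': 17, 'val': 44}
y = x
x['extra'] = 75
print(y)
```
{'key': 17, 'val': 44, 'extra': 75}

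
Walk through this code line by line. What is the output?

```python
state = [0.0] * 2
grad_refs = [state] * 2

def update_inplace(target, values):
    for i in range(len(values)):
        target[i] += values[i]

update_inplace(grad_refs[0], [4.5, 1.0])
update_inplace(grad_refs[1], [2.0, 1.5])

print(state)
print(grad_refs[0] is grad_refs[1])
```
[6.5, 2.5]
True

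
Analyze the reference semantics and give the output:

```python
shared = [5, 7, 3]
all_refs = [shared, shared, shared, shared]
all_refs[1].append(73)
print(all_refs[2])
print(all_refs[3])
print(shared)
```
[5, 7, 3, 73]
[5, 7, 3, 73]
[5, 7, 3, 73]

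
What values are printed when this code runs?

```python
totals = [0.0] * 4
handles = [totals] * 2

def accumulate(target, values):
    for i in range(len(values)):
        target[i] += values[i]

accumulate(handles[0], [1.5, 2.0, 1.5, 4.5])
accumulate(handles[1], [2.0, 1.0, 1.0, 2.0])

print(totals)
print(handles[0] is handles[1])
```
[3.5, 3.0, 2.5, 6.5]
True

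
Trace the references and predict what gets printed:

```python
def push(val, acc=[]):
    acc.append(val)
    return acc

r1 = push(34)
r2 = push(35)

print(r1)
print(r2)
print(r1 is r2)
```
[34, 35]
[34, 35]
True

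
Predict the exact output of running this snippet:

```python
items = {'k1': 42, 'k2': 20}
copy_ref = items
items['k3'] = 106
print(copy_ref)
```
{'k1': 42, 'k2': 20, 'k3': 106}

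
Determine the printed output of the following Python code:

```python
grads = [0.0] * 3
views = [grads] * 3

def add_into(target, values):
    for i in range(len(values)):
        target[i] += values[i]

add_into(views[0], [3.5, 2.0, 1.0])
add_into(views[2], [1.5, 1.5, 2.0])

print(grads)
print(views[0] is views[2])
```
[5.0, 3.5, 3.0]
True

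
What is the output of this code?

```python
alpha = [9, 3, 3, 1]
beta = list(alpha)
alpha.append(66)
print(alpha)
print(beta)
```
[9, 3, 3, 1, 66]
[9, 3, 3, 1]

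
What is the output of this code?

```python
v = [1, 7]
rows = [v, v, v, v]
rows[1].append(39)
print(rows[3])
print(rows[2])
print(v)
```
[1, 7, 39]
[1, 7, 39]
[1, 7, 39]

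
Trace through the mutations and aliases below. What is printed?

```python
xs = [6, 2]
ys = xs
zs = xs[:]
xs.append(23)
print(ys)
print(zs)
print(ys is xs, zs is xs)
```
[6, 2, 23]
[6, 2]
True False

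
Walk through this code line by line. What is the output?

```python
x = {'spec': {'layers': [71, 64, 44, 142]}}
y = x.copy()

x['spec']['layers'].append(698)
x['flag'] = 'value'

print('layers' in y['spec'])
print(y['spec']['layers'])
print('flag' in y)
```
True
[71, 64, 44, 142, 698]
False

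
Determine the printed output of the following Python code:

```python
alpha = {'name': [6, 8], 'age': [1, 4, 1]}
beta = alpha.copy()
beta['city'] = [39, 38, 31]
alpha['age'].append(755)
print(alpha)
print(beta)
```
{'name': [6, 8], 'age': [1, 4, 1, 755]}
{'name': [6, 8], 'age': [1, 4, 1, 755], 'city': [39, 38, 31]}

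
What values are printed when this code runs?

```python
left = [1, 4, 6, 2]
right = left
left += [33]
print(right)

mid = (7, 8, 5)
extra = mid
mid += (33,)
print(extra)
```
[1, 4, 6, 2, 33]
(7, 8, 5)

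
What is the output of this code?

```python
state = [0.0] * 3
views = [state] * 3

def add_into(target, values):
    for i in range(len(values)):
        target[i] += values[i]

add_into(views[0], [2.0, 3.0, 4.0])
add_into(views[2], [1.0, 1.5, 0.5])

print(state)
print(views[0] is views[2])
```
[3.0, 4.5, 4.5]
True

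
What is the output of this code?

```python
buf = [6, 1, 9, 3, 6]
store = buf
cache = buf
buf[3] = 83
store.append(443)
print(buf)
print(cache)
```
[6, 1, 9, 83, 6, 443]
[6, 1, 9, 83, 6, 443]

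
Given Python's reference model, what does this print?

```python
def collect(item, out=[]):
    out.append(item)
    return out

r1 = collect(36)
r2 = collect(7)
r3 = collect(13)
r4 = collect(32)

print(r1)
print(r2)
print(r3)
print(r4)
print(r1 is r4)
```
[36, 7, 13, 32]
[36, 7, 13, 32]
[36, 7, 13, 32]
[36, 7, 13, 32]
True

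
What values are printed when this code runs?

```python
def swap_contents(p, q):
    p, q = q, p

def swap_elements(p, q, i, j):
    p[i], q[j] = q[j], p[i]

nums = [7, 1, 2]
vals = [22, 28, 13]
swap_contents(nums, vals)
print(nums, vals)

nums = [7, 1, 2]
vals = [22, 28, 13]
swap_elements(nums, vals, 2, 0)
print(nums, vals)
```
[7, 1, 2] [22, 28, 13]
[7, 1, 22] [2, 28, 13]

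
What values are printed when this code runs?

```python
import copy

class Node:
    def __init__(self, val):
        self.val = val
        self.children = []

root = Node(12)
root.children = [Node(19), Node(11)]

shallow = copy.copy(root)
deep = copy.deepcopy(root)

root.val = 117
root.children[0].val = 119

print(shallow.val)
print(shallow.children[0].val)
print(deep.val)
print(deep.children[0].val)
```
12
119
12
19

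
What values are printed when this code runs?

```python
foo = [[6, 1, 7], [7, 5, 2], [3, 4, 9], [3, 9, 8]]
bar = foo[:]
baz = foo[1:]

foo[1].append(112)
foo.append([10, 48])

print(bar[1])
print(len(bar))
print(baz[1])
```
[7, 5, 2, 112]
4
[3, 4, 9]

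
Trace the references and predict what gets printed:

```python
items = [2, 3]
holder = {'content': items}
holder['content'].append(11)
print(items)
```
[2, 3, 11]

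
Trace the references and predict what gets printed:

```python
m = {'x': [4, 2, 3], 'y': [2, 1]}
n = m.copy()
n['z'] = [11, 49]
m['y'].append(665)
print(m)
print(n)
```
{'x': [4, 2, 3], 'y': [2, 1, 665]}
{'x': [4, 2, 3], 'y': [2, 1, 665], 'z': [11, 49]}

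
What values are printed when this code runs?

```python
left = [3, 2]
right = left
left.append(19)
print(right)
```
[3, 2, 19]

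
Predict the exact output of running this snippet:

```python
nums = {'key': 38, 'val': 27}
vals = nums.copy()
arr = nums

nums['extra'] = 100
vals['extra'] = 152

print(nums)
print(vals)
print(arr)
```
{'key': 38, 'val': 27, 'extra': 100}
{'key': 38, 'val': 27, 'extra': 152}
{'key': 38, 'val': 27, 'extra': 100}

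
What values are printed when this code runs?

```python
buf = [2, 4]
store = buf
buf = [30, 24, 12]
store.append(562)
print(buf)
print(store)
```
[30, 24, 12]
[2, 4, 562]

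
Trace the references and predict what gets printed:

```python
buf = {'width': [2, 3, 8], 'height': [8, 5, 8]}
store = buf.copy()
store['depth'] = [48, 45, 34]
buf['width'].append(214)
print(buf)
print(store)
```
{'width': [2, 3, 8, 214], 'height': [8, 5, 8]}
{'width': [2, 3, 8, 214], 'height': [8, 5, 8], 'depth': [48, 45, 34]}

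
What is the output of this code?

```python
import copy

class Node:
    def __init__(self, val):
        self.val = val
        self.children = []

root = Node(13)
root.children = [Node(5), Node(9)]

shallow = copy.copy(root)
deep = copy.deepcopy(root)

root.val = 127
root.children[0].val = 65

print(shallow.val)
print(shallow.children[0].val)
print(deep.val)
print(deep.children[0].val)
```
13
65
13
5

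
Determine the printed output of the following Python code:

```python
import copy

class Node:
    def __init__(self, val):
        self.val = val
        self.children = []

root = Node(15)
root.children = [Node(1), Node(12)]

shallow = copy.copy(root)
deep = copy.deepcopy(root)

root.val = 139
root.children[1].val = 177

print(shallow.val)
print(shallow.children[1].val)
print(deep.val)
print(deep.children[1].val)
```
15
177
15
12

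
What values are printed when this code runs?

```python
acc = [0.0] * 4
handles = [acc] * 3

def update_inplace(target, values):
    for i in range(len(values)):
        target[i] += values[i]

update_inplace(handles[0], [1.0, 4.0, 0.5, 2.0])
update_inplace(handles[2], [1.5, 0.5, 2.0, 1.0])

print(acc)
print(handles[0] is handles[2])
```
[2.5, 4.5, 2.5, 3.0]
True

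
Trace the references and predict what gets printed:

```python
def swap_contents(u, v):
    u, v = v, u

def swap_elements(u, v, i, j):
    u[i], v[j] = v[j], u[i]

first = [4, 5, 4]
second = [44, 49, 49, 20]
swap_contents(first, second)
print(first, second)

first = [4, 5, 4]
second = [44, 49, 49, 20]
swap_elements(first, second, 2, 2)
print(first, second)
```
[4, 5, 4] [44, 49, 49, 20]
[4, 5, 49] [44, 49, 4, 20]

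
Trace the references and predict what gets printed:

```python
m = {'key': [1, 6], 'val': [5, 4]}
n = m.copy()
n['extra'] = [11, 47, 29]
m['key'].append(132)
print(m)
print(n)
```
{'key': [1, 6, 132], 'val': [5, 4]}
{'key': [1, 6, 132], 'val': [5, 4], 'extra': [11, 47, 29]}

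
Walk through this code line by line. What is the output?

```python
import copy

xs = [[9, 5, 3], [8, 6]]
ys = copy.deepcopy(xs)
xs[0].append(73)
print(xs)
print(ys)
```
[[9, 5, 3, 73], [8, 6]]
[[9, 5, 3], [8, 6]]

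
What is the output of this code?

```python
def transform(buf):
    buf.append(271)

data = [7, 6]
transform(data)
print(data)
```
[7, 6, 271]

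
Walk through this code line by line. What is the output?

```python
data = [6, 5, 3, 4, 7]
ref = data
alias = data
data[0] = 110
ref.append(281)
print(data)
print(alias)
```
[110, 5, 3, 4, 7, 281]
[110, 5, 3, 4, 7, 281]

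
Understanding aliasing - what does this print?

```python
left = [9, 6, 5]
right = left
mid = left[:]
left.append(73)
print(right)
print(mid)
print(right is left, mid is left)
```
[9, 6, 5, 73]
[9, 6, 5]
True False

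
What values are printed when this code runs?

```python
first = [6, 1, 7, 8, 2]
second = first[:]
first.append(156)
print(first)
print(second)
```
[6, 1, 7, 8, 2, 156]
[6, 1, 7, 8, 2]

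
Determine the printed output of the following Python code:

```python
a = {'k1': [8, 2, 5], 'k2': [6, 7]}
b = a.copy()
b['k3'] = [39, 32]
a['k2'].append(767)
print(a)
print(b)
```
{'k1': [8, 2, 5], 'k2': [6, 7, 767]}
{'k1': [8, 2, 5], 'k2': [6, 7, 767], 'k3': [39, 32]}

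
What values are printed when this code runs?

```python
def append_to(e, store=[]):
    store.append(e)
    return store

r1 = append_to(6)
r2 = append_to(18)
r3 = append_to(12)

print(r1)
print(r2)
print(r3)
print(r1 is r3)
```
[6, 18, 12]
[6, 18, 12]
[6, 18, 12]
True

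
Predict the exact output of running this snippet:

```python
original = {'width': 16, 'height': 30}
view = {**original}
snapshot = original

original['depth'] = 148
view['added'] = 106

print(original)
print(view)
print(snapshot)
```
{'width': 16, 'height': 30, 'depth': 148}
{'width': 16, 'height': 30, 'added': 106}
{'width': 16, 'height': 30, 'depth': 148}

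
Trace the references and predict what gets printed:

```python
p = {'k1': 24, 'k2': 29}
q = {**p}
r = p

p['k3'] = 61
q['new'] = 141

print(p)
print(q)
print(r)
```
{'k1': 24, 'k2': 29, 'k3': 61}
{'k1': 24, 'k2': 29, 'new': 141}
{'k1': 24, 'k2': 29, 'k3': 61}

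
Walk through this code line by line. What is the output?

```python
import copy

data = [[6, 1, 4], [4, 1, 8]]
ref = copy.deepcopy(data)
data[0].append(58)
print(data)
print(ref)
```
[[6, 1, 4, 58], [4, 1, 8]]
[[6, 1, 4], [4, 1, 8]]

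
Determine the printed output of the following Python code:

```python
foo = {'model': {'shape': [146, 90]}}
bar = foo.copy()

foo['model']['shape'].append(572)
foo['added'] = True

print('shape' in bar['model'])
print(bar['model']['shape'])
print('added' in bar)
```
True
[146, 90, 572]
False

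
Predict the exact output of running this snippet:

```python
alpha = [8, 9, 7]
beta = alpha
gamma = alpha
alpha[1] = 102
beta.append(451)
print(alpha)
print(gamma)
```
[8, 102, 7, 451]
[8, 102, 7, 451]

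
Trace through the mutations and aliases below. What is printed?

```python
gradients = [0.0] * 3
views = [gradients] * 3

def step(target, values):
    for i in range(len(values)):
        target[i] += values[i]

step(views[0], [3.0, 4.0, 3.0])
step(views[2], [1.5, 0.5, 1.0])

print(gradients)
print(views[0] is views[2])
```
[4.5, 4.5, 4.0]
True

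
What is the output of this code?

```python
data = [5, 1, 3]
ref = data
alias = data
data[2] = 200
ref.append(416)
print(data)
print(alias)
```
[5, 1, 200, 416]
[5, 1, 200, 416]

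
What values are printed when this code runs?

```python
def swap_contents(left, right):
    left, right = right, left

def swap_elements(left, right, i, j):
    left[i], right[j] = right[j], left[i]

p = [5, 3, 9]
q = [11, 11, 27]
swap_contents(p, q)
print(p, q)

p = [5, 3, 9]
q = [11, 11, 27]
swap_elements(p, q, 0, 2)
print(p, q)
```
[5, 3, 9] [11, 11, 27]
[27, 3, 9] [11, 11, 5]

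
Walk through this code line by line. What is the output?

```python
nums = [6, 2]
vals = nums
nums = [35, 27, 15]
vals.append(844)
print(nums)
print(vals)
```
[35, 27, 15]
[6, 2, 844]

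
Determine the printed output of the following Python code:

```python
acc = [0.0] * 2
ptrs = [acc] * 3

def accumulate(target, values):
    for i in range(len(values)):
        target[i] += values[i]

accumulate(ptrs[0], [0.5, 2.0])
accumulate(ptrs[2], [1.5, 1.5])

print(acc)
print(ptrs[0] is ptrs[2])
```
[2.0, 3.5]
True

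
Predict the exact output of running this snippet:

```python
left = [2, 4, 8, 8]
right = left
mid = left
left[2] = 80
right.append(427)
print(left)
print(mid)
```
[2, 4, 80, 8, 427]
[2, 4, 80, 8, 427]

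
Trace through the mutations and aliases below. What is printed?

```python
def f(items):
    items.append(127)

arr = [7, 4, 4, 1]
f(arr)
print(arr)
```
[7, 4, 4, 1, 127]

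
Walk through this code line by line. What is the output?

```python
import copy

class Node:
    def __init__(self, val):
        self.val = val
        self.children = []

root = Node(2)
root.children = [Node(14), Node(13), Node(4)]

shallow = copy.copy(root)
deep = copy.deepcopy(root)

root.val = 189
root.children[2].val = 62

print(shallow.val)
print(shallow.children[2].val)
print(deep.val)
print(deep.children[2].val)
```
2
62
2
4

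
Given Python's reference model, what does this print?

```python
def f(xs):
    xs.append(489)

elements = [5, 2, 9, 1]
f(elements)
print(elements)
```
[5, 2, 9, 1, 489]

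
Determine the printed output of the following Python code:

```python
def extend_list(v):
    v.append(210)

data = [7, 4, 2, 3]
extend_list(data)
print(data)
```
[7, 4, 2, 3, 210]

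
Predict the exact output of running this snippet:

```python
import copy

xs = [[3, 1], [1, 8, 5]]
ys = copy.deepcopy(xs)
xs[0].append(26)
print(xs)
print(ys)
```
[[3, 1, 26], [1, 8, 5]]
[[3, 1], [1, 8, 5]]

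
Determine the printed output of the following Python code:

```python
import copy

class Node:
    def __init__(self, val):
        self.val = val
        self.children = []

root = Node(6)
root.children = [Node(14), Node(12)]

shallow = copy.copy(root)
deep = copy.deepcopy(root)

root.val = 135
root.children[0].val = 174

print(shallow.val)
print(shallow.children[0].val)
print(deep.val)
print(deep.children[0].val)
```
6
174
6
14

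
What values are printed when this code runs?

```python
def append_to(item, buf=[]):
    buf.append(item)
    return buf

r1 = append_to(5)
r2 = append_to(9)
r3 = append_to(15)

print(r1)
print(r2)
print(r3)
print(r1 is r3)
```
[5, 9, 15]
[5, 9, 15]
[5, 9, 15]
True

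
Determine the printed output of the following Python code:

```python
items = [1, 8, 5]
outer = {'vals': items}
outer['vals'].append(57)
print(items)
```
[1, 8, 5, 57]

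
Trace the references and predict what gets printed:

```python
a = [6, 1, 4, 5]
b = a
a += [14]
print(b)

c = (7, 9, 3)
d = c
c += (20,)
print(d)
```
[6, 1, 4, 5, 14]
(7, 9, 3)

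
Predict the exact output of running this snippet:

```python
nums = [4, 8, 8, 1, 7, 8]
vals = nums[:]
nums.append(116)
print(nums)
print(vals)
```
[4, 8, 8, 1, 7, 8, 116]
[4, 8, 8, 1, 7, 8]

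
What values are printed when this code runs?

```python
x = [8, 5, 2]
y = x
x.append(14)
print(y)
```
[8, 5, 2, 14]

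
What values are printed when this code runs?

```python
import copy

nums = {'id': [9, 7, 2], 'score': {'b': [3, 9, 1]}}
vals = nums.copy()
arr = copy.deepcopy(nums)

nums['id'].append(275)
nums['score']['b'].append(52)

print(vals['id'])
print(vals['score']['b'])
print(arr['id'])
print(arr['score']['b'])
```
[9, 7, 2, 275]
[3, 9, 1, 52]
[9, 7, 2]
[3, 9, 1]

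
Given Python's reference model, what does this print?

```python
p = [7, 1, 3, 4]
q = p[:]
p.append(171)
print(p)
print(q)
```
[7, 1, 3, 4, 171]
[7, 1, 3, 4]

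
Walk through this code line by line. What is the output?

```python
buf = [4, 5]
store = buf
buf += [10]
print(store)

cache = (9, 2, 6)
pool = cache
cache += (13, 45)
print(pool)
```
[4, 5, 10]
(9, 2, 6)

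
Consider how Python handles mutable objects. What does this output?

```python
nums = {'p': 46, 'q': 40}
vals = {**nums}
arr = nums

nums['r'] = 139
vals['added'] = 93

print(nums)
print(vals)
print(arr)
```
{'p': 46, 'q': 40, 'r': 139}
{'p': 46, 'q': 40, 'added': 93}
{'p': 46, 'q': 40, 'r': 139}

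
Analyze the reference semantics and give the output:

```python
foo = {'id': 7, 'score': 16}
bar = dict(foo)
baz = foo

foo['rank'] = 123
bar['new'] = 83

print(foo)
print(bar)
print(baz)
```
{'id': 7, 'score': 16, 'rank': 123}
{'id': 7, 'score': 16, 'new': 83}
{'id': 7, 'score': 16, 'rank': 123}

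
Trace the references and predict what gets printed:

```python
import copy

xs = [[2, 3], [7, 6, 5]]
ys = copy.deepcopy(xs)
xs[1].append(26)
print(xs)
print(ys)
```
[[2, 3], [7, 6, 5, 26]]
[[2, 3], [7, 6, 5]]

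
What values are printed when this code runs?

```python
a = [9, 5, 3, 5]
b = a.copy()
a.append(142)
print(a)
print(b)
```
[9, 5, 3, 5, 142]
[9, 5, 3, 5]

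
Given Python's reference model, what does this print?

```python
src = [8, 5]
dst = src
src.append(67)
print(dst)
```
[8, 5, 67]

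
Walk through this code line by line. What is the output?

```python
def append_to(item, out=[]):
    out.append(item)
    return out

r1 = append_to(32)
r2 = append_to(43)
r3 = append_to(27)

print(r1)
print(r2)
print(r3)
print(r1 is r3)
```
[32, 43, 27]
[32, 43, 27]
[32, 43, 27]
True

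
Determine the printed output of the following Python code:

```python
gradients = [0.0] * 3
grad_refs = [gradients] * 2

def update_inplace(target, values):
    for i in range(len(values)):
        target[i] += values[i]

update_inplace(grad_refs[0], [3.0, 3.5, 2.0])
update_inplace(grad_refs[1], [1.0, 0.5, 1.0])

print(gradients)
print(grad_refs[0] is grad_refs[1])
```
[4.0, 4.0, 3.0]
True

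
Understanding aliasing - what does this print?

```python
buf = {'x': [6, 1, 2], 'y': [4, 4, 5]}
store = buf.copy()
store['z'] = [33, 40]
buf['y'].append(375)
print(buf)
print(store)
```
{'x': [6, 1, 2], 'y': [4, 4, 5, 375]}
{'x': [6, 1, 2], 'y': [4, 4, 5, 375], 'z': [33, 40]}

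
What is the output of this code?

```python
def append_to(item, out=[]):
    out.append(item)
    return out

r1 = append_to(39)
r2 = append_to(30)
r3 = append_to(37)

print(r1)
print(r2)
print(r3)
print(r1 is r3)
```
[39, 30, 37]
[39, 30, 37]
[39, 30, 37]
True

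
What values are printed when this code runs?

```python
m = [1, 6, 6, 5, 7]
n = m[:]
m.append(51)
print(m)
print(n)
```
[1, 6, 6, 5, 7, 51]
[1, 6, 6, 5, 7]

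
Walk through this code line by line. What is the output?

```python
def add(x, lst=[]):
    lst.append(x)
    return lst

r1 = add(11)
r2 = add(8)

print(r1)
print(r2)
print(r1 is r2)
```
[11, 8]
[11, 8]
True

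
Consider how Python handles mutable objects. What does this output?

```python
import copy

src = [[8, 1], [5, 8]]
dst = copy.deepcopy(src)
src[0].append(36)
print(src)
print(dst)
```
[[8, 1, 36], [5, 8]]
[[8, 1], [5, 8]]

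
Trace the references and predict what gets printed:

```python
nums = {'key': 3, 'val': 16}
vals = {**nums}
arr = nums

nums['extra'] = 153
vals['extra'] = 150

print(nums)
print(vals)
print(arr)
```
{'key': 3, 'val': 16, 'extra': 153}
{'key': 3, 'val': 16, 'extra': 150}
{'key': 3, 'val': 16, 'extra': 153}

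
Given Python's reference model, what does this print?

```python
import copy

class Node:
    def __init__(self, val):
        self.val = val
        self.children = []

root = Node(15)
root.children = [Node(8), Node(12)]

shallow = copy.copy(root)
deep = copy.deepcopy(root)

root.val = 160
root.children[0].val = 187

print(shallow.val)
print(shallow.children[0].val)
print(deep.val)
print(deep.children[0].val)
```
15
187
15
8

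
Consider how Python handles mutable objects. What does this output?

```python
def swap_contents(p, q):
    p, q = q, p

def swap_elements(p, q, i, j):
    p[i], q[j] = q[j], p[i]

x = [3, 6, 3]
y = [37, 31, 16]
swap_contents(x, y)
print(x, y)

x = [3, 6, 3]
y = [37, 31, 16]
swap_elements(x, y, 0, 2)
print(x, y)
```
[3, 6, 3] [37, 31, 16]
[16, 6, 3] [37, 31, 3]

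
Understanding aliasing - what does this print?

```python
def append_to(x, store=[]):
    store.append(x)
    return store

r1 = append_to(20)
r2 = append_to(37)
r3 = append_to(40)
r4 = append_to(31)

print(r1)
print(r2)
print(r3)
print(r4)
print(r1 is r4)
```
[20, 37, 40, 31]
[20, 37, 40, 31]
[20, 37, 40, 31]
[20, 37, 40, 31]
True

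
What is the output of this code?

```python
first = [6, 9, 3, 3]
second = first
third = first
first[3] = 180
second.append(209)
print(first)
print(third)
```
[6, 9, 3, 180, 209]
[6, 9, 3, 180, 209]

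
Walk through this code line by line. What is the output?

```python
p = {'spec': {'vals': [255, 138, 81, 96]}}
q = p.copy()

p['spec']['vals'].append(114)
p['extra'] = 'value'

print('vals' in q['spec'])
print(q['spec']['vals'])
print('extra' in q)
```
True
[255, 138, 81, 96, 114]
False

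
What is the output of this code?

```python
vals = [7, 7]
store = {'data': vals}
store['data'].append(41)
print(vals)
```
[7, 7, 41]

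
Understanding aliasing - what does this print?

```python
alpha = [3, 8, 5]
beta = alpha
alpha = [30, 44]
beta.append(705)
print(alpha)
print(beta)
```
[30, 44]
[3, 8, 5, 705]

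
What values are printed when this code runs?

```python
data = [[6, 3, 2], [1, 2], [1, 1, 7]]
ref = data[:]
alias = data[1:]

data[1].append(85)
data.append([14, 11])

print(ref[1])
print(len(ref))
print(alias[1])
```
[1, 2, 85]
3
[1, 1, 7]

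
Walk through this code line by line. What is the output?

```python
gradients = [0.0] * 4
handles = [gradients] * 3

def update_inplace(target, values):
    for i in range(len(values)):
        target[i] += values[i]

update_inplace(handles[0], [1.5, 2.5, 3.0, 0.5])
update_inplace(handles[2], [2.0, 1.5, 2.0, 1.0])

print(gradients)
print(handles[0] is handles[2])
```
[3.5, 4.0, 5.0, 1.5]
True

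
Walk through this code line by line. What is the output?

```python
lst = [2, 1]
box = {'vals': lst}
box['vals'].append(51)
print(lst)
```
[2, 1, 51]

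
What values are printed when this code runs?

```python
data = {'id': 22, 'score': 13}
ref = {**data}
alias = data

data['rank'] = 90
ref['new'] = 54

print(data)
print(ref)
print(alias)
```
{'id': 22, 'score': 13, 'rank': 90}
{'id': 22, 'score': 13, 'new': 54}
{'id': 22, 'score': 13, 'rank': 90}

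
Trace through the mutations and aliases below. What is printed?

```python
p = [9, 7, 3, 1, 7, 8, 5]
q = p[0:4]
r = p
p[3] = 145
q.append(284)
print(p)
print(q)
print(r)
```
[9, 7, 3, 145, 7, 8, 5]
[9, 7, 3, 1, 284]
[9, 7, 3, 145, 7, 8, 5]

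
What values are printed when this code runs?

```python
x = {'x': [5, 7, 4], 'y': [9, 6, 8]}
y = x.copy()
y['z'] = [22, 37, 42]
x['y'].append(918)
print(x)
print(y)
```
{'x': [5, 7, 4], 'y': [9, 6, 8, 918]}
{'x': [5, 7, 4], 'y': [9, 6, 8, 918], 'z': [22, 37, 42]}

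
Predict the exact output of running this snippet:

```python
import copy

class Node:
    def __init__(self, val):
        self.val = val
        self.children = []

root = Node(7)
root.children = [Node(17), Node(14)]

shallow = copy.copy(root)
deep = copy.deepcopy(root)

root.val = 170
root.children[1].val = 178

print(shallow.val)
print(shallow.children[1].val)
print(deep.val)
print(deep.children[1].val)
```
7
178
7
14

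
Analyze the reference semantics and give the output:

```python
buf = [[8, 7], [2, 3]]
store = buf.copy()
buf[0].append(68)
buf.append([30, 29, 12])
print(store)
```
[[8, 7, 68], [2, 3]]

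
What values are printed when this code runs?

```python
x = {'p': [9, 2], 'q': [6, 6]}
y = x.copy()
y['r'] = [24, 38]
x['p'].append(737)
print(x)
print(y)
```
{'p': [9, 2, 737], 'q': [6, 6]}
{'p': [9, 2, 737], 'q': [6, 6], 'r': [24, 38]}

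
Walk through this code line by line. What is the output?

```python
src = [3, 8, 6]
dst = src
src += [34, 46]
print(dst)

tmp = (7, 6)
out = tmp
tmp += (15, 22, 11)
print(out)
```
[3, 8, 6, 34, 46]
(7, 6)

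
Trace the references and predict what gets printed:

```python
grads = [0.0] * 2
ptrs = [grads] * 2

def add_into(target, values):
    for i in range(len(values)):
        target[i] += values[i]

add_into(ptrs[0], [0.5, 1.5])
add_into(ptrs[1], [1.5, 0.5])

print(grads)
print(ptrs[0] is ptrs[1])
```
[2.0, 2.0]
True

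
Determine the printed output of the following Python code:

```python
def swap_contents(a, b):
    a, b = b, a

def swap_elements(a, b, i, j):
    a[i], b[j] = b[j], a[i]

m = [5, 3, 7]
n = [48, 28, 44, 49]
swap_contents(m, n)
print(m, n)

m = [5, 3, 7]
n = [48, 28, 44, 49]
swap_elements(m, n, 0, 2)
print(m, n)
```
[5, 3, 7] [48, 28, 44, 49]
[44, 3, 7] [48, 28, 5, 49]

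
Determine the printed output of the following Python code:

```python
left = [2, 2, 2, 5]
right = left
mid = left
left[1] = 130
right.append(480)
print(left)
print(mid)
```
[2, 130, 2, 5, 480]
[2, 130, 2, 5, 480]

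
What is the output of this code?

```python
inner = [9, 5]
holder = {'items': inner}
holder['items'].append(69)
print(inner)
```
[9, 5, 69]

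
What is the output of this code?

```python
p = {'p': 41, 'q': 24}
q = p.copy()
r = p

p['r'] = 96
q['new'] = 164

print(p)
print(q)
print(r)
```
{'p': 41, 'q': 24, 'r': 96}
{'p': 41, 'q': 24, 'new': 164}
{'p': 41, 'q': 24, 'r': 96}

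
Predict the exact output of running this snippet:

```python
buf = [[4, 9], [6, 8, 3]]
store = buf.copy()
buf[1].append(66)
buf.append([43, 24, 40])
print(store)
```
[[4, 9], [6, 8, 3, 66]]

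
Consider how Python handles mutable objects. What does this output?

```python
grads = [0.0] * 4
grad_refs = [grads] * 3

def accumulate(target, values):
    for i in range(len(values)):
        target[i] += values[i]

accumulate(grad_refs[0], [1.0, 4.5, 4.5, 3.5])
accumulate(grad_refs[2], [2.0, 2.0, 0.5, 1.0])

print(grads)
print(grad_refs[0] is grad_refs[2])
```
[3.0, 6.5, 5.0, 4.5]
True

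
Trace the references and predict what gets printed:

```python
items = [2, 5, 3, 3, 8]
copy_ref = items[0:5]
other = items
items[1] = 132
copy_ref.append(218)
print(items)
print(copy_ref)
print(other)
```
[2, 132, 3, 3, 8]
[2, 5, 3, 3, 8, 218]
[2, 132, 3, 3, 8]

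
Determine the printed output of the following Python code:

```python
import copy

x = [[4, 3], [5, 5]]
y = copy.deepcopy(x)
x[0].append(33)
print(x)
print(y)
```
[[4, 3, 33], [5, 5]]
[[4, 3], [5, 5]]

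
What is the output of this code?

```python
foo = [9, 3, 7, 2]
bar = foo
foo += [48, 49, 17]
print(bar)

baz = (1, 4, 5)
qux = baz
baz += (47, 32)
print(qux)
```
[9, 3, 7, 2, 48, 49, 17]
(1, 4, 5)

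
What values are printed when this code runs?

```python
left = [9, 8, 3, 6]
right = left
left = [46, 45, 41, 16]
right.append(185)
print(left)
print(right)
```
[46, 45, 41, 16]
[9, 8, 3, 6, 185]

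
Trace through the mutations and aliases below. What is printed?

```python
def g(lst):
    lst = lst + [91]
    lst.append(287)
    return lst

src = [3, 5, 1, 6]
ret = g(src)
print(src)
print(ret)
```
[3, 5, 1, 6]
[3, 5, 1, 6, 91, 287]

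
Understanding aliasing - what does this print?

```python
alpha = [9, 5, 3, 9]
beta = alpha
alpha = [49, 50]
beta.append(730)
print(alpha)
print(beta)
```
[49, 50]
[9, 5, 3, 9, 730]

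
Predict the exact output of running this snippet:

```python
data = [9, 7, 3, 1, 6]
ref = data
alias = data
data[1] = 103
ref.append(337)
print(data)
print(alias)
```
[9, 103, 3, 1, 6, 337]
[9, 103, 3, 1, 6, 337]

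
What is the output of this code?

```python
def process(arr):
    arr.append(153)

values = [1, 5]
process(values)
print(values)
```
[1, 5, 153]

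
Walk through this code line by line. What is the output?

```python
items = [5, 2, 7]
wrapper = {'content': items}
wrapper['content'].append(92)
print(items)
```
[5, 2, 7, 92]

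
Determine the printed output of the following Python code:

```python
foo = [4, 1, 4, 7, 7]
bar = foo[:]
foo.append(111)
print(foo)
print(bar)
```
[4, 1, 4, 7, 7, 111]
[4, 1, 4, 7, 7]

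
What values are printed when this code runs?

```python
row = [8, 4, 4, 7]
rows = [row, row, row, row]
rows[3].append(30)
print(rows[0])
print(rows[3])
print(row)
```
[8, 4, 4, 7, 30]
[8, 4, 4, 7, 30]
[8, 4, 4, 7, 30]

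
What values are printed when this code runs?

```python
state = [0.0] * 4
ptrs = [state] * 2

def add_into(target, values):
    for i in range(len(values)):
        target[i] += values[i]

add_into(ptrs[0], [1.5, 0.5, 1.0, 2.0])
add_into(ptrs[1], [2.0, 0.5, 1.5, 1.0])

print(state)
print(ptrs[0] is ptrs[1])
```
[3.5, 1.0, 2.5, 3.0]
True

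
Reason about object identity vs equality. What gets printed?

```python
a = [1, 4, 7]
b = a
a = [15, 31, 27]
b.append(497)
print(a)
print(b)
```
[15, 31, 27]
[1, 4, 7, 497]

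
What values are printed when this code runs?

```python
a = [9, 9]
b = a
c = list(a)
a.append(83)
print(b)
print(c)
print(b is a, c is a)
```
[9, 9, 83]
[9, 9]
True False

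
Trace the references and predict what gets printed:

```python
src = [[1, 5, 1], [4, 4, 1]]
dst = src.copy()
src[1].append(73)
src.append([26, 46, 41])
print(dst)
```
[[1, 5, 1], [4, 4, 1, 73]]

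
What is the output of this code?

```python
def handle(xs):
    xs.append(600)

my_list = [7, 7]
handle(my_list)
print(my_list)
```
[7, 7, 600]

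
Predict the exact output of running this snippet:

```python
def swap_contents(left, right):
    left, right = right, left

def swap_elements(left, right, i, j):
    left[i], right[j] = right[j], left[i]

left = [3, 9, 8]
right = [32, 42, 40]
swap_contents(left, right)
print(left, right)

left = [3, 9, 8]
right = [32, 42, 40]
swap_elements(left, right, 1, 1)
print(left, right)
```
[3, 9, 8] [32, 42, 40]
[3, 42, 8] [32, 9, 40]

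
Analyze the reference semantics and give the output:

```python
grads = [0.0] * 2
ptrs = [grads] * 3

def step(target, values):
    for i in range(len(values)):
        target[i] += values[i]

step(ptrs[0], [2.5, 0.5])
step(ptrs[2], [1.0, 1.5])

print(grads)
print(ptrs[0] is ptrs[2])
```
[3.5, 2.0]
True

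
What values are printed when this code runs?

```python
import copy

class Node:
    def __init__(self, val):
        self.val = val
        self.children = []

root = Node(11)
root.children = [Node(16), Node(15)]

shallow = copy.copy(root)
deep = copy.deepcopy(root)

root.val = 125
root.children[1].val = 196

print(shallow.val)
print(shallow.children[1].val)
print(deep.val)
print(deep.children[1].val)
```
11
196
11
15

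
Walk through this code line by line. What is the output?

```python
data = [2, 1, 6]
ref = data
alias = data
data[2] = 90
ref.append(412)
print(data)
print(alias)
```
[2, 1, 90, 412]
[2, 1, 90, 412]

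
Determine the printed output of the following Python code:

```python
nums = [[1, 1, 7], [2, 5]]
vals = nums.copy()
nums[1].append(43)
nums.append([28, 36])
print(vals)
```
[[1, 1, 7], [2, 5, 43]]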